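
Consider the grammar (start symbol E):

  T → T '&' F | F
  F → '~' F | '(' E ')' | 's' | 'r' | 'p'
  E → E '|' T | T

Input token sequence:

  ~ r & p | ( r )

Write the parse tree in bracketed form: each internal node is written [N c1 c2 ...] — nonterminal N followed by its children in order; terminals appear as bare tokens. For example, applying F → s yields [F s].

[E [E [T [T [F ~ [F r]]] & [F p]]] | [T [F ( [E [T [F r]]] )]]]

E
E | T
T | T
T & F | T
F & F | T
~ F & F | T
~ r & F | T
~ r & p | T
~ r & p | F
~ r & p | ( E )
~ r & p | ( T )
~ r & p | ( F )
~ r & p | ( r )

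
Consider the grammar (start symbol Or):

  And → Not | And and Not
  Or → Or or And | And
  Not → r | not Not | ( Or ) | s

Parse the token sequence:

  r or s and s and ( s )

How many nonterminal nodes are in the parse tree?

[Or [Or [And [Not r]]] or [And [And [And [Not s]] and [Not s]] and [Not ( [Or [And [Not s]]] )]]]

13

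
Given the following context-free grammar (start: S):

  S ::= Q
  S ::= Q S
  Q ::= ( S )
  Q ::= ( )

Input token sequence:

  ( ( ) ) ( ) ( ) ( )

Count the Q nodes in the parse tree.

5

[S [Q ( [S [Q ( )]] )] [S [Q ( )] [S [Q ( )] [S [Q ( )]]]]]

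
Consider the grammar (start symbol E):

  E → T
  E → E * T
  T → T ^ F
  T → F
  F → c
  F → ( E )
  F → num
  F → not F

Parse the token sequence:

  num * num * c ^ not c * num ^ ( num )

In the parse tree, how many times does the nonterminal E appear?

[E [E [E [E [T [F num]]] * [T [F num]]] * [T [T [F c]] ^ [F not [F c]]]] * [T [T [F num]] ^ [F ( [E [T [F num]]] )]]]

5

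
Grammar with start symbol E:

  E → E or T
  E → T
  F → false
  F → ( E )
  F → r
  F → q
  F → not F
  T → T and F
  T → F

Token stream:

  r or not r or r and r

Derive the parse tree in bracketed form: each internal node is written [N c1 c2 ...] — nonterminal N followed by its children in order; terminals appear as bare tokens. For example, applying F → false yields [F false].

[E [E [E [T [F r]]] or [T [F not [F r]]]] or [T [T [F r]] and [F r]]]

E
E or T
E or T or T
T or T or T
F or T or T
r or T or T
r or F or T
r or not F or T
r or not r or T
r or not r or T and F
r or not r or F and F
r or not r or r and F
r or not r or r and r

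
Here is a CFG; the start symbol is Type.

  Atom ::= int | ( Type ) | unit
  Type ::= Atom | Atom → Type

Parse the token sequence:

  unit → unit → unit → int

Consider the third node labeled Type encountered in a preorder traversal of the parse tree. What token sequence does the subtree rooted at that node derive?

[Type [Atom unit] → [Type [Atom unit] → [Type [Atom unit] → [Type [Atom int]]]]]

unit → int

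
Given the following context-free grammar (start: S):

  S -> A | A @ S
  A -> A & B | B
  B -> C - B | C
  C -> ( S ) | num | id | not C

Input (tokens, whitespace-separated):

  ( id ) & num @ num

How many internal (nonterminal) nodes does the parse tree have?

[S [A [A [B [C ( [S [A [B [C id]]]] )]]] & [B [C num]]] @ [S [A [B [C num]]]]]

15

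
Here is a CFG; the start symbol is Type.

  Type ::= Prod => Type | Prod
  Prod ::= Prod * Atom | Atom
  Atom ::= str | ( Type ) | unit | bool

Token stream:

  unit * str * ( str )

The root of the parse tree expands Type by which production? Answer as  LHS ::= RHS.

Type ::= Prod

[Type [Prod [Prod [Prod [Atom unit]] * [Atom str]] * [Atom ( [Type [Prod [Atom str]]] )]]]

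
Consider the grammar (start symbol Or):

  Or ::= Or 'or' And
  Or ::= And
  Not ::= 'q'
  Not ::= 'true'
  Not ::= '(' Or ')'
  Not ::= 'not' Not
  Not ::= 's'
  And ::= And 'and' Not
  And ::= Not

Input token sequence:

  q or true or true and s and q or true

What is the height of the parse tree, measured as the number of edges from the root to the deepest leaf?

[Or [Or [Or [Or [And [Not q]]] or [And [Not true]]] or [And [And [And [Not true]] and [Not s]] and [Not q]]] or [And [Not true]]]

6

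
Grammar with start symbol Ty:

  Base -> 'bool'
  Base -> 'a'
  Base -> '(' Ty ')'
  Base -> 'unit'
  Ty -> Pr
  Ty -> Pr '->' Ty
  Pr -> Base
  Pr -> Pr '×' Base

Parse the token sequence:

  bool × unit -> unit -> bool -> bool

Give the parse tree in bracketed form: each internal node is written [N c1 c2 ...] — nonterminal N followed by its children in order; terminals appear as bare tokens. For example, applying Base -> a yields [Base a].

Ty
Pr -> Ty
Pr × Base -> Ty
Base × Base -> Ty
bool × Base -> Ty
bool × unit -> Ty
bool × unit -> Pr -> Ty
bool × unit -> Base -> Ty
bool × unit -> unit -> Ty
bool × unit -> unit -> Pr -> Ty
bool × unit -> unit -> Base -> Ty
bool × unit -> unit -> bool -> Ty
bool × unit -> unit -> bool -> Pr
bool × unit -> unit -> bool -> Base
bool × unit -> unit -> bool -> bool

[Ty [Pr [Pr [Base bool]] × [Base unit]] -> [Ty [Pr [Base unit]] -> [Ty [Pr [Base bool]] -> [Ty [Pr [Base bool]]]]]]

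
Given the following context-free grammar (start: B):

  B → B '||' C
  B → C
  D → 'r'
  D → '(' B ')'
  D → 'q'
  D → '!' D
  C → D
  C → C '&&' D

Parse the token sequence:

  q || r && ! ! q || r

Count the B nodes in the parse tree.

[B [B [B [C [D q]]] || [C [C [D r]] && [D ! [D ! [D q]]]]] || [C [D r]]]

3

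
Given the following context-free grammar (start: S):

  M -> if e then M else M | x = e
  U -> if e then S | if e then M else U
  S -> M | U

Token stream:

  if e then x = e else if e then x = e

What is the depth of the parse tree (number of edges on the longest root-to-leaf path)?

5

[S [U if e then [M x = e] else [U if e then [S [M x = e]]]]]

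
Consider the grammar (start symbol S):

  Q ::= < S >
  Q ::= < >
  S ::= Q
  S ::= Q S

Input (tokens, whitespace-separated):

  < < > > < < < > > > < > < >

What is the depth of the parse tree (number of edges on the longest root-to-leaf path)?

7

[S [Q < [S [Q < >]] >] [S [Q < [S [Q < [S [Q < >]] >]] >] [S [Q < >] [S [Q < >]]]]]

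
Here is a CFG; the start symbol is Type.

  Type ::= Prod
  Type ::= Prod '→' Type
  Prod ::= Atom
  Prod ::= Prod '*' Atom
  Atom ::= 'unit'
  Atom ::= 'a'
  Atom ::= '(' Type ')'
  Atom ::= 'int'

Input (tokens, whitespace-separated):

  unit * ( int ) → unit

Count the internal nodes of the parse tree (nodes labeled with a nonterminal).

11

[Type [Prod [Prod [Atom unit]] * [Atom ( [Type [Prod [Atom int]]] )]] → [Type [Prod [Atom unit]]]]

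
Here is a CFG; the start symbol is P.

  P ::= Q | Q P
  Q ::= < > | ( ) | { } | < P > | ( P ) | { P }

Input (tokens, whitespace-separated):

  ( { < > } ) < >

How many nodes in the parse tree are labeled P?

[P [Q ( [P [Q { [P [Q < >]] }]] )] [P [Q < >]]]

4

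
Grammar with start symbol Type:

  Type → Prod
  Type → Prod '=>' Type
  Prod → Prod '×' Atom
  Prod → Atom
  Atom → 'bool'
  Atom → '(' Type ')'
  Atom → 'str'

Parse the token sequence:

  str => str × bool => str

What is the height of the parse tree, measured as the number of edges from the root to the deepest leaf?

5

[Type [Prod [Atom str]] => [Type [Prod [Prod [Atom str]] × [Atom bool]] => [Type [Prod [Atom str]]]]]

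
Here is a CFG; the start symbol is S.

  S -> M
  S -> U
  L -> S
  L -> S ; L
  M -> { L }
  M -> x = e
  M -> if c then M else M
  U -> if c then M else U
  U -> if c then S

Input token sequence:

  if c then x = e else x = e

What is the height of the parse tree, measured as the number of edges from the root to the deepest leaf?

[S [M if c then [M x = e] else [M x = e]]]

3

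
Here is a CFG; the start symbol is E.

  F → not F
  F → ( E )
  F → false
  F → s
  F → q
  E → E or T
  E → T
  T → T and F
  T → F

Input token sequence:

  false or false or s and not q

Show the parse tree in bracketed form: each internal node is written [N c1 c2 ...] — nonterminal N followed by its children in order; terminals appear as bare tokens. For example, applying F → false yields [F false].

E
E or T
E or T or T
T or T or T
F or T or T
false or T or T
false or F or T
false or false or T
false or false or T and F
false or false or F and F
false or false or s and F
false or false or s and not F
false or false or s and not q

[E [E [E [T [F false]]] or [T [F false]]] or [T [T [F s]] and [F not [F q]]]]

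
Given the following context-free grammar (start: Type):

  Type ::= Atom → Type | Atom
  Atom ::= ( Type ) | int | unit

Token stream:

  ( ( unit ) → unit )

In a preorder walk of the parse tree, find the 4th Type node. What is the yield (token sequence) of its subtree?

unit

[Type [Atom ( [Type [Atom ( [Type [Atom unit]] )] → [Type [Atom unit]]] )]]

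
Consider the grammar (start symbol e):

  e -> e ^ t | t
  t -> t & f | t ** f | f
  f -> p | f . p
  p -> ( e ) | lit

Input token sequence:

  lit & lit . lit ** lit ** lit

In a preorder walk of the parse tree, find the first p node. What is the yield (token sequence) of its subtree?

lit

[e [t [t [t [t [f [p lit]]] & [f [f [p lit]] . [p lit]]] ** [f [p lit]]] ** [f [p lit]]]]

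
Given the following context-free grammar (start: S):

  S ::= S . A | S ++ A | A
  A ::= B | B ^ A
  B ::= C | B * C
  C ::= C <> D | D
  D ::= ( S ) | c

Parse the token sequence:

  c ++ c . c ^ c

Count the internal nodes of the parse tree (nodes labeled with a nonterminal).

[S [S [S [A [B [C [D c]]]]] ++ [A [B [C [D c]]]]] . [A [B [C [D c]]] ^ [A [B [C [D c]]]]]]

19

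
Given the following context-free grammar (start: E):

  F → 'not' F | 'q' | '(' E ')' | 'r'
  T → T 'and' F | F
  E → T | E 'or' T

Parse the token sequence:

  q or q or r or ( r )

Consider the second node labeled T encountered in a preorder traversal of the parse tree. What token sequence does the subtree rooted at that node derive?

[E [E [E [E [T [F q]]] or [T [F q]]] or [T [F r]]] or [T [F ( [E [T [F r]]] )]]]

q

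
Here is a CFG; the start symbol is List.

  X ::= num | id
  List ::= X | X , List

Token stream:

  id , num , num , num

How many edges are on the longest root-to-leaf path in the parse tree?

5

[List [X id] , [List [X num] , [List [X num] , [List [X num]]]]]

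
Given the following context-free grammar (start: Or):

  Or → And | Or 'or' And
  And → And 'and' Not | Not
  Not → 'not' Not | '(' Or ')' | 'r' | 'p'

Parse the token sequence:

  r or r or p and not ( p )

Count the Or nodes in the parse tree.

[Or [Or [Or [And [Not r]]] or [And [Not r]]] or [And [And [Not p]] and [Not not [Not ( [Or [And [Not p]]] )]]]]

4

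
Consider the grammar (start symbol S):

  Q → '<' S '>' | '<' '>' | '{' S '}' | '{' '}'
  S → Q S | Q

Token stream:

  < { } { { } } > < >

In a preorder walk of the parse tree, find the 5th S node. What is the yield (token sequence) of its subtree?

< >

[S [Q < [S [Q { }] [S [Q { [S [Q { }]] }]]] >] [S [Q < >]]]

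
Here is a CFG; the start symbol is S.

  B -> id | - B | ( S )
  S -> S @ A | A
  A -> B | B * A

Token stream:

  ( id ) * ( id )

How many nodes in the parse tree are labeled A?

4

[S [A [B ( [S [A [B id]]] )] * [A [B ( [S [A [B id]]] )]]]]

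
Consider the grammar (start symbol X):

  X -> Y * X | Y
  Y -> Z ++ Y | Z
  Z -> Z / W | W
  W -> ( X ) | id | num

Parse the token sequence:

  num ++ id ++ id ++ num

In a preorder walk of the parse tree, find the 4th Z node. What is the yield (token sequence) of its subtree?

[X [Y [Z [W num]] ++ [Y [Z [W id]] ++ [Y [Z [W id]] ++ [Y [Z [W num]]]]]]]

num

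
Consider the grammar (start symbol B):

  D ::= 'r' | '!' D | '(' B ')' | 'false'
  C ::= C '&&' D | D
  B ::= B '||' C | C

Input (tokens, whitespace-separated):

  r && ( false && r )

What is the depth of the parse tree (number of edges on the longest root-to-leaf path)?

7

[B [C [C [D r]] && [D ( [B [C [C [D false]] && [D r]]] )]]]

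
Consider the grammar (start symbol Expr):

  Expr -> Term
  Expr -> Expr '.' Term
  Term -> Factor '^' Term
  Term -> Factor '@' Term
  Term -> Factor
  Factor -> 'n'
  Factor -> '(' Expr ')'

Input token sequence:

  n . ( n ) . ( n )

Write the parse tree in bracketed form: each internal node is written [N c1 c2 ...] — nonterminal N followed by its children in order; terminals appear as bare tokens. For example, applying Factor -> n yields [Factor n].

Expr
Expr . Term
Expr . Term . Term
Term . Term . Term
Factor . Term . Term
n . Term . Term
n . Factor . Term
n . ( Expr ) . Term
n . ( Term ) . Term
n . ( Factor ) . Term
n . ( n ) . Term
n . ( n ) . Factor
n . ( n ) . ( Expr )
n . ( n ) . ( Term )
n . ( n ) . ( Factor )
n . ( n ) . ( n )

[Expr [Expr [Expr [Term [Factor n]]] . [Term [Factor ( [Expr [Term [Factor n]]] )]]] . [Term [Factor ( [Expr [Term [Factor n]]] )]]]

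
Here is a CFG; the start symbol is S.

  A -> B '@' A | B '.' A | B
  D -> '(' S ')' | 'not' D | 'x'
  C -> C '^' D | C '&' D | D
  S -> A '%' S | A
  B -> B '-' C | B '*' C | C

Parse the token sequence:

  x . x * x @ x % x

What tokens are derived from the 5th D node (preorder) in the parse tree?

[S [A [B [C [D x]]] . [A [B [B [C [D x]]] * [C [D x]]] @ [A [B [C [D x]]]]]] % [S [A [B [C [D x]]]]]]

x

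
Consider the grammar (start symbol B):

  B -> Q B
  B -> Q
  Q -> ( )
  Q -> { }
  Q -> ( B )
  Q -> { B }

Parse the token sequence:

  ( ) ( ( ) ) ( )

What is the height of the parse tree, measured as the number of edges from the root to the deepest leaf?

[B [Q ( )] [B [Q ( [B [Q ( )]] )] [B [Q ( )]]]]

5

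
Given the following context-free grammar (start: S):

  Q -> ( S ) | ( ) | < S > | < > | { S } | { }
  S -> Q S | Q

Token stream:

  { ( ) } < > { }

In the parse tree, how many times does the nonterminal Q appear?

4

[S [Q { [S [Q ( )]] }] [S [Q < >] [S [Q { }]]]]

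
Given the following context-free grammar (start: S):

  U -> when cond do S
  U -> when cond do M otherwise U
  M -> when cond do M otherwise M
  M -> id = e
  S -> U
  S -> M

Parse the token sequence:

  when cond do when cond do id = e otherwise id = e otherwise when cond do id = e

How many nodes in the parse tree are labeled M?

4

[S [U when cond do [M when cond do [M id = e] otherwise [M id = e]] otherwise [U when cond do [S [M id = e]]]]]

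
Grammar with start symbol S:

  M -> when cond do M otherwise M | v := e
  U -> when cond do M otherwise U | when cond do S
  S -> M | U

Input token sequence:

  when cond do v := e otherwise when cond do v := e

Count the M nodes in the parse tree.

[S [U when cond do [M v := e] otherwise [U when cond do [S [M v := e]]]]]

2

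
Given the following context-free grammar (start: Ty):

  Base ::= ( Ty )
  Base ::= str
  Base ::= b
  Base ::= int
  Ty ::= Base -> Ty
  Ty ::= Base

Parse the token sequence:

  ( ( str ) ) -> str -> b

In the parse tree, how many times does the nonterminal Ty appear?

5

[Ty [Base ( [Ty [Base ( [Ty [Base str]] )]] )] -> [Ty [Base str] -> [Ty [Base b]]]]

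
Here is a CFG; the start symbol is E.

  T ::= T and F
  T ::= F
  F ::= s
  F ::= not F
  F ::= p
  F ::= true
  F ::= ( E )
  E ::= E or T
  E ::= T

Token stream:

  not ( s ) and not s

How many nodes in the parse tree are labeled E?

2

[E [T [T [F not [F ( [E [T [F s]]] )]]] and [F not [F s]]]]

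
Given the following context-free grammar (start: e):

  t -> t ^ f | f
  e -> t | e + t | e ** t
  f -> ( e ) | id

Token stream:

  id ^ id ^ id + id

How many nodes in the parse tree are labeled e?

[e [e [t [t [t [f id]] ^ [f id]] ^ [f id]]] + [t [f id]]]

2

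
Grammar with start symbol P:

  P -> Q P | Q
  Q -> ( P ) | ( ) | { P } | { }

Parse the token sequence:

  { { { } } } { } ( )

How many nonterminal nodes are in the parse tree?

[P [Q { [P [Q { [P [Q { }]] }]] }] [P [Q { }] [P [Q ( )]]]]

10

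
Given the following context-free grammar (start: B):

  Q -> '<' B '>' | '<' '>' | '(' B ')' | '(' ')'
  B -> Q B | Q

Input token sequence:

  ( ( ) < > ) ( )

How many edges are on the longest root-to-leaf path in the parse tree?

[B [Q ( [B [Q ( )] [B [Q < >]]] )] [B [Q ( )]]]

5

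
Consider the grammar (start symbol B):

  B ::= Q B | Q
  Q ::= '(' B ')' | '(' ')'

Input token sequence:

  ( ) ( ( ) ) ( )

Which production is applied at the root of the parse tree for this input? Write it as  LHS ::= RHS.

B ::= Q B

[B [Q ( )] [B [Q ( [B [Q ( )]] )] [B [Q ( )]]]]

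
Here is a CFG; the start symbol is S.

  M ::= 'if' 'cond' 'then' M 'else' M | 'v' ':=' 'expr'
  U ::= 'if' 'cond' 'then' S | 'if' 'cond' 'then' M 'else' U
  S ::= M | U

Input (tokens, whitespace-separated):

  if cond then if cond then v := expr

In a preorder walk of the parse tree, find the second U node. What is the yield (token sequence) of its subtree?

if cond then v := expr

[S [U if cond then [S [U if cond then [S [M v := expr]]]]]]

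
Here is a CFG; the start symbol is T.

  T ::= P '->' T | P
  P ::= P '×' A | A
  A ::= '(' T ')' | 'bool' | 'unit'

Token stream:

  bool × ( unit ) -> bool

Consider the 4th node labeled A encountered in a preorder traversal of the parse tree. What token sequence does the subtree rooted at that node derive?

[T [P [P [A bool]] × [A ( [T [P [A unit]]] )]] -> [T [P [A bool]]]]

bool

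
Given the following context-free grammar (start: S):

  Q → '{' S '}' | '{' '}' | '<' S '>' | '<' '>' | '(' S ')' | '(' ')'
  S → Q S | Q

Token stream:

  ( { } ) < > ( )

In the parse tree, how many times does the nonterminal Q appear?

4

[S [Q ( [S [Q { }]] )] [S [Q < >] [S [Q ( )]]]]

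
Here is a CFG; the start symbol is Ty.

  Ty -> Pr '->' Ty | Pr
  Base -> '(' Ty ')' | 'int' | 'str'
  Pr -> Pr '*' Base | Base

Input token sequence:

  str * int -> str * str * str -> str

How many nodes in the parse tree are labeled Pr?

[Ty [Pr [Pr [Base str]] * [Base int]] -> [Ty [Pr [Pr [Pr [Base str]] * [Base str]] * [Base str]] -> [Ty [Pr [Base str]]]]]

6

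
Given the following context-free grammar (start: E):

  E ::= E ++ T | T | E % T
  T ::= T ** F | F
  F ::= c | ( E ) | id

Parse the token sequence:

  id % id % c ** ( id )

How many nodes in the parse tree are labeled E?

[E [E [E [T [F id]]] % [T [F id]]] % [T [T [F c]] ** [F ( [E [T [F id]]] )]]]

4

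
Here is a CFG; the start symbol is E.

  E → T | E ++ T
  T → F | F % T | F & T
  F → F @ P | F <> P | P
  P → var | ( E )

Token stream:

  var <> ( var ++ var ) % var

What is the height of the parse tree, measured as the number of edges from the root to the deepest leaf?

[E [T [F [F [P var]] <> [P ( [E [E [T [F [P var]]]] ++ [T [F [P var]]]] )]] % [T [F [P var]]]]]

9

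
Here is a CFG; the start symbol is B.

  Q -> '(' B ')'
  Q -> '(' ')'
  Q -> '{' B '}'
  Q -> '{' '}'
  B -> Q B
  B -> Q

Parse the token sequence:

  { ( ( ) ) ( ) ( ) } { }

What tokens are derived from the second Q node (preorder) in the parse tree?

( ( ) )

[B [Q { [B [Q ( [B [Q ( )]] )] [B [Q ( )] [B [Q ( )]]]] }] [B [Q { }]]]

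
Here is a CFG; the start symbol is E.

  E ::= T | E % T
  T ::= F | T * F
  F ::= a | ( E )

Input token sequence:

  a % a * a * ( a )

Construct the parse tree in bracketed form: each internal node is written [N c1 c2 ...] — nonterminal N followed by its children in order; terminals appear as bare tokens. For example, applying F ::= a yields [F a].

E
E % T
T % T
F % T
a % T
a % T * F
a % T * F * F
a % F * F * F
a % a * F * F
a % a * a * F
a % a * a * ( E )
a % a * a * ( T )
a % a * a * ( F )
a % a * a * ( a )

[E [E [T [F a]]] % [T [T [T [F a]] * [F a]] * [F ( [E [T [F a]]] )]]]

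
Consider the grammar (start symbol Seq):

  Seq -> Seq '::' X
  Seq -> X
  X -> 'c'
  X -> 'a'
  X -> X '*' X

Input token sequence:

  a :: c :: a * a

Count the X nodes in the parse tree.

[Seq [Seq [Seq [X a]] :: [X c]] :: [X [X a] * [X a]]]

5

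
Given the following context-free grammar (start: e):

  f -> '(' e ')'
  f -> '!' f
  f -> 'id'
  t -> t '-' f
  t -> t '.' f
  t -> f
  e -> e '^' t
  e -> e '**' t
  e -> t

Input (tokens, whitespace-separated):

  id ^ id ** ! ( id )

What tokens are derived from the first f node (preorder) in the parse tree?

id

[e [e [e [t [f id]]] ^ [t [f id]]] ** [t [f ! [f ( [e [t [f id]]] )]]]]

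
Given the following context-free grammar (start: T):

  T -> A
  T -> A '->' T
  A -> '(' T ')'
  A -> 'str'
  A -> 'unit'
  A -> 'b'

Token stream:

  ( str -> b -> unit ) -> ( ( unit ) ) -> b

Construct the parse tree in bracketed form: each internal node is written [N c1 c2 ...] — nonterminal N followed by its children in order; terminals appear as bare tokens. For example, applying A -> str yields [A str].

[T [A ( [T [A str] -> [T [A b] -> [T [A unit]]]] )] -> [T [A ( [T [A ( [T [A unit]] )]] )] -> [T [A b]]]]

T
A -> T
( T ) -> T
( A -> T ) -> T
( str -> T ) -> T
( str -> A -> T ) -> T
( str -> b -> T ) -> T
( str -> b -> A ) -> T
( str -> b -> unit ) -> T
( str -> b -> unit ) -> A -> T
( str -> b -> unit ) -> ( T ) -> T
( str -> b -> unit ) -> ( A ) -> T
( str -> b -> unit ) -> ( ( T ) ) -> T
( str -> b -> unit ) -> ( ( A ) ) -> T
( str -> b -> unit ) -> ( ( unit ) ) -> T
( str -> b -> unit ) -> ( ( unit ) ) -> A
( str -> b -> unit ) -> ( ( unit ) ) -> b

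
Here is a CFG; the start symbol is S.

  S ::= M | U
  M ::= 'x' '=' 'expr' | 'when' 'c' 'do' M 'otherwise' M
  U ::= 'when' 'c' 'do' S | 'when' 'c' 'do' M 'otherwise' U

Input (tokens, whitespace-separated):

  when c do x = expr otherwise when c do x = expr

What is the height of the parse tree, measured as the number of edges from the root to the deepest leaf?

5

[S [U when c do [M x = expr] otherwise [U when c do [S [M x = expr]]]]]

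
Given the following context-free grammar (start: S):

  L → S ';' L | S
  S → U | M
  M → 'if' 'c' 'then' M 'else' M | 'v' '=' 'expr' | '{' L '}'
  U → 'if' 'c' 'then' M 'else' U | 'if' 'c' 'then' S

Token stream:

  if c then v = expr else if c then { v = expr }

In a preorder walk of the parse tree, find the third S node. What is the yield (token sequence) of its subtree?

v = expr

[S [U if c then [M v = expr] else [U if c then [S [M { [L [S [M v = expr]]] }]]]]]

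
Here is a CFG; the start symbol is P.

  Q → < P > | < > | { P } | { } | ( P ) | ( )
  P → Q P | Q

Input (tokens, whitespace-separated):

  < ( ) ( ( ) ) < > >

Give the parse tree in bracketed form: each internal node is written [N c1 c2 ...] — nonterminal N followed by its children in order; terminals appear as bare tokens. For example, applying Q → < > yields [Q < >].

[P [Q < [P [Q ( )] [P [Q ( [P [Q ( )]] )] [P [Q < >]]]] >]]

P
Q
< P >
< Q P >
< ( ) P >
< ( ) Q P >
< ( ) ( P ) P >
< ( ) ( Q ) P >
< ( ) ( ( ) ) P >
< ( ) ( ( ) ) Q >
< ( ) ( ( ) ) < > >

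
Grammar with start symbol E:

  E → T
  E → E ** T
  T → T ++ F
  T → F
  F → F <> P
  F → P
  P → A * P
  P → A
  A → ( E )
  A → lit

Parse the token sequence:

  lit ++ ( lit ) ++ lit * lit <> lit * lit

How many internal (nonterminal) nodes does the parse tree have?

[E [T [T [T [F [P [A lit]]]] ++ [F [P [A ( [E [T [F [P [A lit]]]]] )]]]] ++ [F [F [P [A lit] * [P [A lit]]]] <> [P [A lit] * [P [A lit]]]]]]

25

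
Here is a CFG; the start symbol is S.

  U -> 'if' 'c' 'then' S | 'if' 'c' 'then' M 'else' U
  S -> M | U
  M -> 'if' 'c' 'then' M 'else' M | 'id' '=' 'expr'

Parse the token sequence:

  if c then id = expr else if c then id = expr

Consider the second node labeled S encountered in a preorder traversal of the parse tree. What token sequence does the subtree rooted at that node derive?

id = expr

[S [U if c then [M id = expr] else [U if c then [S [M id = expr]]]]]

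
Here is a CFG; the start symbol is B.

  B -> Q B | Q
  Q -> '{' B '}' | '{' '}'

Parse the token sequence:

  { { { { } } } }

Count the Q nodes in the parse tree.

4

[B [Q { [B [Q { [B [Q { [B [Q { }]] }]] }]] }]]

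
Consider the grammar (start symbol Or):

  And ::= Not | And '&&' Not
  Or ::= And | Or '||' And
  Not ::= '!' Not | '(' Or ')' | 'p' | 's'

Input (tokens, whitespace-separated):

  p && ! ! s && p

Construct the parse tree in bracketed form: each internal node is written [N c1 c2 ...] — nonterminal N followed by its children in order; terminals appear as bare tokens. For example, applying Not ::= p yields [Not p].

Or
And
And && Not
And && Not && Not
Not && Not && Not
p && Not && Not
p && ! Not && Not
p && ! ! Not && Not
p && ! ! s && Not
p && ! ! s && p

[Or [And [And [And [Not p]] && [Not ! [Not ! [Not s]]]] && [Not p]]]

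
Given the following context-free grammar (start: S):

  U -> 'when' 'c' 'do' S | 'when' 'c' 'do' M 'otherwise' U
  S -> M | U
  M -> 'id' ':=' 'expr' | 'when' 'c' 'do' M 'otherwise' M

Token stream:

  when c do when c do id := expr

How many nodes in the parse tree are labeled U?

[S [U when c do [S [U when c do [S [M id := expr]]]]]]

2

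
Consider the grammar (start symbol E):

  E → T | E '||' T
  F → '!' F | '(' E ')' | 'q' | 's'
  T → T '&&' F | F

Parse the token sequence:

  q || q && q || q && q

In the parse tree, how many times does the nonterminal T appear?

5

[E [E [E [T [F q]]] || [T [T [F q]] && [F q]]] || [T [T [F q]] && [F q]]]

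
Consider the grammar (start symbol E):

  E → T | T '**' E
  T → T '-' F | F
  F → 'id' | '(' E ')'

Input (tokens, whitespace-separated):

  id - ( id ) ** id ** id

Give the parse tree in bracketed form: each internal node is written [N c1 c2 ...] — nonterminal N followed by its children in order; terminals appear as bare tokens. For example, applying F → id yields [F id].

[E [T [T [F id]] - [F ( [E [T [F id]]] )]] ** [E [T [F id]] ** [E [T [F id]]]]]

E
T ** E
T - F ** E
F - F ** E
id - F ** E
id - ( E ) ** E
id - ( T ) ** E
id - ( F ) ** E
id - ( id ) ** E
id - ( id ) ** T ** E
id - ( id ) ** F ** E
id - ( id ) ** id ** E
id - ( id ) ** id ** T
id - ( id ) ** id ** F
id - ( id ) ** id ** id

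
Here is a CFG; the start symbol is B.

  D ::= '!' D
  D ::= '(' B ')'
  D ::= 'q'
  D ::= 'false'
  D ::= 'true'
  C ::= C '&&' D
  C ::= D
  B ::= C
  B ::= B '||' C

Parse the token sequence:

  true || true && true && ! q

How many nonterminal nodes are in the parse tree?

[B [B [C [D true]]] || [C [C [C [D true]] && [D true]] && [D ! [D q]]]]

11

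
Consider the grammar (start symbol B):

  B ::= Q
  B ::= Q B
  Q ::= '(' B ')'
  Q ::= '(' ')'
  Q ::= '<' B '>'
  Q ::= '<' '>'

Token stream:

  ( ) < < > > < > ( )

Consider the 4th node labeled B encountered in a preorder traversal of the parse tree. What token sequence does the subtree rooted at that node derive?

< > ( )

[B [Q ( )] [B [Q < [B [Q < >]] >] [B [Q < >] [B [Q ( )]]]]]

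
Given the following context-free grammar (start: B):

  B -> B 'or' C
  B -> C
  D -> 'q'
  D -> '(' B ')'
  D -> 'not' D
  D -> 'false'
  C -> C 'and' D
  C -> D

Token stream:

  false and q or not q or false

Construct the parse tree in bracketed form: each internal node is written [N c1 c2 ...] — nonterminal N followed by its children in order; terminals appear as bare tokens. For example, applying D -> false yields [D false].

[B [B [B [C [C [D false]] and [D q]]] or [C [D not [D q]]]] or [C [D false]]]

B
B or C
B or C or C
C or C or C
C and D or C or C
D and D or C or C
false and D or C or C
false and q or C or C
false and q or D or C
false and q or not D or C
false and q or not q or C
false and q or not q or D
false and q or not q or false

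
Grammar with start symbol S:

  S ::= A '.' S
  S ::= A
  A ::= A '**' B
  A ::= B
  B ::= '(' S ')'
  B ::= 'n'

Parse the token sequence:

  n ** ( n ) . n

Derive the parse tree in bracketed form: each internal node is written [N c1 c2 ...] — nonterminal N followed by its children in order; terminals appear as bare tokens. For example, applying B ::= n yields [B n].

[S [A [A [B n]] ** [B ( [S [A [B n]]] )]] . [S [A [B n]]]]

S
A . S
A ** B . S
B ** B . S
n ** B . S
n ** ( S ) . S
n ** ( A ) . S
n ** ( B ) . S
n ** ( n ) . S
n ** ( n ) . A
n ** ( n ) . B
n ** ( n ) . n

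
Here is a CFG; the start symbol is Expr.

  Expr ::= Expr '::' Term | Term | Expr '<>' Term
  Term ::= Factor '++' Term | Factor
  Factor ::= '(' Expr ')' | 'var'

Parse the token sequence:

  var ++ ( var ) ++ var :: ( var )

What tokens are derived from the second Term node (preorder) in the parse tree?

[Expr [Expr [Term [Factor var] ++ [Term [Factor ( [Expr [Term [Factor var]]] )] ++ [Term [Factor var]]]]] :: [Term [Factor ( [Expr [Term [Factor var]]] )]]]

( var ) ++ var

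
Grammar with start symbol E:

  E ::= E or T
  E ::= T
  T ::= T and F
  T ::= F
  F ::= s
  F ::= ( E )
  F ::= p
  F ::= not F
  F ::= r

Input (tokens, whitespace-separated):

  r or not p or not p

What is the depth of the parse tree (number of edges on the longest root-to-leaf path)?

[E [E [E [T [F r]]] or [T [F not [F p]]]] or [T [F not [F p]]]]

5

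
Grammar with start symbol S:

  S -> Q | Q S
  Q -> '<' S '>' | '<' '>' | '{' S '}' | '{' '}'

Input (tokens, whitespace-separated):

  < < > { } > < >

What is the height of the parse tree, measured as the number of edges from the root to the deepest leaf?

5

[S [Q < [S [Q < >] [S [Q { }]]] >] [S [Q < >]]]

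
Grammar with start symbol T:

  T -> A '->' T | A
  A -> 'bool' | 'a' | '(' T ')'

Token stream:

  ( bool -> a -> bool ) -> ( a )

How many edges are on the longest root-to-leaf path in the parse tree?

[T [A ( [T [A bool] -> [T [A a] -> [T [A bool]]]] )] -> [T [A ( [T [A a]] )]]]

6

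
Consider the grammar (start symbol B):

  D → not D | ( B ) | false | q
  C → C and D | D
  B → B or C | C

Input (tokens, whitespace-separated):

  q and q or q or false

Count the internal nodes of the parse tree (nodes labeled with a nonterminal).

[B [B [B [C [C [D q]] and [D q]]] or [C [D q]]] or [C [D false]]]

11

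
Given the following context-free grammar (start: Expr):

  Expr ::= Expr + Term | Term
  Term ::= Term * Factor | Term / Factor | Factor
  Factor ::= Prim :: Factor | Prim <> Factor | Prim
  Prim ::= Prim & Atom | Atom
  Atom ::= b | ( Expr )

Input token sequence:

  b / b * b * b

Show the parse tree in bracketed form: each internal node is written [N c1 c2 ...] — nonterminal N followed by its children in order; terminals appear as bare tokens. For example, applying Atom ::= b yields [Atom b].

[Expr [Term [Term [Term [Term [Factor [Prim [Atom b]]]] / [Factor [Prim [Atom b]]]] * [Factor [Prim [Atom b]]]] * [Factor [Prim [Atom b]]]]]

Expr
Term
Term * Factor
Term * Factor * Factor
Term / Factor * Factor * Factor
Factor / Factor * Factor * Factor
Prim / Factor * Factor * Factor
Atom / Factor * Factor * Factor
b / Factor * Factor * Factor
b / Prim * Factor * Factor
b / Atom * Factor * Factor
b / b * Factor * Factor
b / b * Prim * Factor
b / b * Atom * Factor
b / b * b * Factor
b / b * b * Prim
b / b * b * Atom
b / b * b * b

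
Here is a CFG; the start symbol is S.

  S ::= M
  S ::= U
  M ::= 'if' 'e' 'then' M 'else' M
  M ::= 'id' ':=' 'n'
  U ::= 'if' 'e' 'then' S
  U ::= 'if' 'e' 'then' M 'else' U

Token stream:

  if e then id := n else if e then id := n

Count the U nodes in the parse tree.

2

[S [U if e then [M id := n] else [U if e then [S [M id := n]]]]]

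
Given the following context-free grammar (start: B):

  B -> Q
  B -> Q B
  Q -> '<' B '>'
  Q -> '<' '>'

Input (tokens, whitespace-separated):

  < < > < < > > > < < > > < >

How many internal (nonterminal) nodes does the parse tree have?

[B [Q < [B [Q < >] [B [Q < [B [Q < >]] >]]] >] [B [Q < [B [Q < >]] >] [B [Q < >]]]]

14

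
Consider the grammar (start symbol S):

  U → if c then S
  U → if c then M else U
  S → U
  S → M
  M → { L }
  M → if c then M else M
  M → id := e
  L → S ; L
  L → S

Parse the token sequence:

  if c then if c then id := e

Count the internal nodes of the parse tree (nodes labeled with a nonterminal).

[S [U if c then [S [U if c then [S [M id := e]]]]]]

6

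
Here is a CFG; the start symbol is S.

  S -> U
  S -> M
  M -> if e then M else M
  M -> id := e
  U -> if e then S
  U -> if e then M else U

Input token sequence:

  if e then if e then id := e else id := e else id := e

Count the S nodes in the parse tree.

[S [M if e then [M if e then [M id := e] else [M id := e]] else [M id := e]]]

1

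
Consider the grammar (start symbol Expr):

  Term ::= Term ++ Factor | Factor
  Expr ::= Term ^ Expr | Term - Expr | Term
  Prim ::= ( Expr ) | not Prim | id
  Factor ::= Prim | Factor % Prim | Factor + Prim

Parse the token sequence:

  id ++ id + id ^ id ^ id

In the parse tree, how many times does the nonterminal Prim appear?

5

[Expr [Term [Term [Factor [Prim id]]] ++ [Factor [Factor [Prim id]] + [Prim id]]] ^ [Expr [Term [Factor [Prim id]]] ^ [Expr [Term [Factor [Prim id]]]]]]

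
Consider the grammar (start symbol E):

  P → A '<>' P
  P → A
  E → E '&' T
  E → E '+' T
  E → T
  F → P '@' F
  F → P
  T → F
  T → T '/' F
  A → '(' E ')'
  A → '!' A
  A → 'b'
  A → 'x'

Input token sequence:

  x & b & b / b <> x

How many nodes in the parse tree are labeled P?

5

[E [E [E [T [F [P [A x]]]]] & [T [F [P [A b]]]]] & [T [T [F [P [A b]]]] / [F [P [A b] <> [P [A x]]]]]]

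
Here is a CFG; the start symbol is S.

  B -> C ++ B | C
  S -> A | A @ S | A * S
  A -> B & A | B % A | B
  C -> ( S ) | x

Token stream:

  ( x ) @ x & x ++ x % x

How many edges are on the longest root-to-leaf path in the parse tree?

8

[S [A [B [C ( [S [A [B [C x]]]] )]]] @ [S [A [B [C x]] & [A [B [C x] ++ [B [C x]]] % [A [B [C x]]]]]]]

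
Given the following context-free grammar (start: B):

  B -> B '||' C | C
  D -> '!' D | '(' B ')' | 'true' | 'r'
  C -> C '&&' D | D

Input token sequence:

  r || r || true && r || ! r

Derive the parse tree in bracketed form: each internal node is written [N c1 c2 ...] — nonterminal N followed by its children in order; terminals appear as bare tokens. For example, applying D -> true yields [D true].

[B [B [B [B [C [D r]]] || [C [D r]]] || [C [C [D true]] && [D r]]] || [C [D ! [D r]]]]

B
B || C
B || C || C
B || C || C || C
C || C || C || C
D || C || C || C
r || C || C || C
r || D || C || C
r || r || C || C
r || r || C && D || C
r || r || D && D || C
r || r || true && D || C
r || r || true && r || C
r || r || true && r || D
r || r || true && r || ! D
r || r || true && r || ! r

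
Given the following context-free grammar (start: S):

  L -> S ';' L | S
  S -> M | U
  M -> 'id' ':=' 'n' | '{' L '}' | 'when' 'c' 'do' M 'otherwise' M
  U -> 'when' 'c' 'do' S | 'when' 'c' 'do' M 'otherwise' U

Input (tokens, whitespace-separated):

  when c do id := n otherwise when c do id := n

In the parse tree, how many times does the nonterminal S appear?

[S [U when c do [M id := n] otherwise [U when c do [S [M id := n]]]]]

2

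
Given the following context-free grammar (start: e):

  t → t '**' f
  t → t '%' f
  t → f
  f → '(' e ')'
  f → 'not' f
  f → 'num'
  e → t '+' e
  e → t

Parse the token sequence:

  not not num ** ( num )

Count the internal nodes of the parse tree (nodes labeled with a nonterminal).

10

[e [t [t [f not [f not [f num]]]] ** [f ( [e [t [f num]]] )]]]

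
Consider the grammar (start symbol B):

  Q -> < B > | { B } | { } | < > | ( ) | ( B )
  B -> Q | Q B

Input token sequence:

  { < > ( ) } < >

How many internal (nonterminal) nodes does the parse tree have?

8

[B [Q { [B [Q < >] [B [Q ( )]]] }] [B [Q < >]]]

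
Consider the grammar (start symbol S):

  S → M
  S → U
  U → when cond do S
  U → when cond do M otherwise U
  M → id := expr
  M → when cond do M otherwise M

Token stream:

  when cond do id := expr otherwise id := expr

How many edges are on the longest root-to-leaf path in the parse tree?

[S [M when cond do [M id := expr] otherwise [M id := expr]]]

3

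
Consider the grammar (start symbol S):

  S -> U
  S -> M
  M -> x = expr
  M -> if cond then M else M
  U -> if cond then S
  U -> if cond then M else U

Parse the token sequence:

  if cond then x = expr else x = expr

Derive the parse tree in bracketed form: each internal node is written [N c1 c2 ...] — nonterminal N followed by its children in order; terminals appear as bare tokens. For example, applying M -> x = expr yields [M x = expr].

[S [M if cond then [M x = expr] else [M x = expr]]]

S
M
if cond then M else M
if cond then x = expr else M
if cond then x = expr else x = expr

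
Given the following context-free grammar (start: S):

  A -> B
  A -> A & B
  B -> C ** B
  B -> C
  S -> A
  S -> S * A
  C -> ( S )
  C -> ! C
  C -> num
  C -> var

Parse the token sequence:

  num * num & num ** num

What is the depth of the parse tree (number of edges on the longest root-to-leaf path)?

5

[S [S [A [B [C num]]]] * [A [A [B [C num]]] & [B [C num] ** [B [C num]]]]]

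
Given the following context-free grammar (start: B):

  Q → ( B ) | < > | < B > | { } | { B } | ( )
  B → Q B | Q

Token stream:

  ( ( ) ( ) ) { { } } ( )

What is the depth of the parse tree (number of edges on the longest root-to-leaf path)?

5

[B [Q ( [B [Q ( )] [B [Q ( )]]] )] [B [Q { [B [Q { }]] }] [B [Q ( )]]]]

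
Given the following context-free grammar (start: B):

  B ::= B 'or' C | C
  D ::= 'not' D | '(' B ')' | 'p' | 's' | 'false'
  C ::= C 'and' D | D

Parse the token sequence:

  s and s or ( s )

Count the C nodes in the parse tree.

4

[B [B [C [C [D s]] and [D s]]] or [C [D ( [B [C [D s]]] )]]]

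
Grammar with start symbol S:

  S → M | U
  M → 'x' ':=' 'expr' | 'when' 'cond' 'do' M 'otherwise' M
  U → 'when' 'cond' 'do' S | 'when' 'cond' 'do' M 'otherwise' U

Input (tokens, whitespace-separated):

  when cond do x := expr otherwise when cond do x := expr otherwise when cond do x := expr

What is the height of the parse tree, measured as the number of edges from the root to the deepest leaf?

6

[S [U when cond do [M x := expr] otherwise [U when cond do [M x := expr] otherwise [U when cond do [S [M x := expr]]]]]]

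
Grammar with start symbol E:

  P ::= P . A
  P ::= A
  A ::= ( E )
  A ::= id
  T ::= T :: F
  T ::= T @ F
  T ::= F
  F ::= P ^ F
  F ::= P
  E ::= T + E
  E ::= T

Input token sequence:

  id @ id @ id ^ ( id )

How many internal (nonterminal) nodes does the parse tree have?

21

[E [T [T [T [F [P [A id]]]] @ [F [P [A id]]]] @ [F [P [A id]] ^ [F [P [A ( [E [T [F [P [A id]]]]] )]]]]]]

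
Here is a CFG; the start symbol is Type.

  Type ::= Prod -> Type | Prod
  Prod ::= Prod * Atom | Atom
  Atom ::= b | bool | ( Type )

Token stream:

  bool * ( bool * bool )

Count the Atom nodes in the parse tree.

[Type [Prod [Prod [Atom bool]] * [Atom ( [Type [Prod [Prod [Atom bool]] * [Atom bool]]] )]]]

4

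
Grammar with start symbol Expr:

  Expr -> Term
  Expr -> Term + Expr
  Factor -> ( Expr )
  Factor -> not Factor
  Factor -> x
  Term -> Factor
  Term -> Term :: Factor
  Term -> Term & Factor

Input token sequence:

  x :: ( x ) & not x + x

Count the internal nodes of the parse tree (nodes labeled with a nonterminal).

14

[Expr [Term [Term [Term [Factor x]] :: [Factor ( [Expr [Term [Factor x]]] )]] & [Factor not [Factor x]]] + [Expr [Term [Factor x]]]]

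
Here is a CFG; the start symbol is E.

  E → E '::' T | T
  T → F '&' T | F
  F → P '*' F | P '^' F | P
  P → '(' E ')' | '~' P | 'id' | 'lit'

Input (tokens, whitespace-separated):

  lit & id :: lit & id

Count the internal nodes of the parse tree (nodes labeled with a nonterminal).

[E [E [T [F [P lit]] & [T [F [P id]]]]] :: [T [F [P lit]] & [T [F [P id]]]]]

14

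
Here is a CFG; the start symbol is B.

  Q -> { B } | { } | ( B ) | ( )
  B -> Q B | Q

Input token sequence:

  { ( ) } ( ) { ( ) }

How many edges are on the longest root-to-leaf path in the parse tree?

6

[B [Q { [B [Q ( )]] }] [B [Q ( )] [B [Q { [B [Q ( )]] }]]]]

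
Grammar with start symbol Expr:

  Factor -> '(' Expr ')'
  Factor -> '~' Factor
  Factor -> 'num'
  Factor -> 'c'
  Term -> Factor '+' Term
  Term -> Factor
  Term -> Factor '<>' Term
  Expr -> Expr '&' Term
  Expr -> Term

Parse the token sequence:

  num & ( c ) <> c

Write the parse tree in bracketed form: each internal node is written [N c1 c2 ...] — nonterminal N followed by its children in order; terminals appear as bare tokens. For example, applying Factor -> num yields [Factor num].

Expr
Expr & Term
Term & Term
Factor & Term
num & Term
num & Factor <> Term
num & ( Expr ) <> Term
num & ( Term ) <> Term
num & ( Factor ) <> Term
num & ( c ) <> Term
num & ( c ) <> Factor
num & ( c ) <> c

[Expr [Expr [Term [Factor num]]] & [Term [Factor ( [Expr [Term [Factor c]]] )] <> [Term [Factor c]]]]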